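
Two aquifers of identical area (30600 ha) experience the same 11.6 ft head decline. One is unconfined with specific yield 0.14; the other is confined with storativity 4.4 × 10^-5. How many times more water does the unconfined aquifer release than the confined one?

A = 30600 ha = 3.06 × 10^8 m²
Δh = 11.6 ft = 3.536 m
Unconfined: ΔV_u = Sy × A × Δh = 0.14 × 3.06 × 10^8 × 3.536 = 1.515 × 10^8 m³
Confined: ΔV_c = S × A × Δh = 4.4 × 10^-5 × 3.06 × 10^8 × 3.536 = 47600 m³
Ratio = ΔV_u / ΔV_c = Sy / S = 0.14 / 4.4 × 10^-5 = 3182

ΔV_u / ΔV_c ≈ 3180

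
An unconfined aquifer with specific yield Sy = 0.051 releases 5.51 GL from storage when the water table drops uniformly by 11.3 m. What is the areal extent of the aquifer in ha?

ΔV = 5.51 GL = 5.51 × 10^6 m³
A = ΔV / (Sy × Δh) = 5.51 × 10^6 / (0.051 × 11.3) = 9.561 × 10^6 m²
A = 9.561 × 10^6 m² = 956.1 ha

A ≈ 956 ha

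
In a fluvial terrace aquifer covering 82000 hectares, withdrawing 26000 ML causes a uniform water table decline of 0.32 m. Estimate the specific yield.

A = 82000 hectares = 8.2 × 10^8 m²
ΔV = 26000 ML = 2.6 × 10^7 m³
Sy = ΔV / (A × Δh) = 2.6 × 10^7 m³ / (8.2 × 10^8 m² × 0.32 m) = 0.09909

Sy ≈ 0.099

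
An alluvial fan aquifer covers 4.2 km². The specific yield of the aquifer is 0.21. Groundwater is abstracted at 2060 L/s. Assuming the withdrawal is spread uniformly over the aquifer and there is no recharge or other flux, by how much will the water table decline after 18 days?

A = 4.2 km² = 4.2 × 10^6 m²
Q = 2060 L/s = 1.78 × 10^5 m³/d
ΔV = Q × t = 1.78 × 10^5 m³/d × 18 d = 3.204 × 10^6 m³
Δh = ΔV / (Sy × A) = 3.204 × 10^6 / (0.21 × 4.2 × 10^6) = 3.632 m

Δh ≈ 3.63 m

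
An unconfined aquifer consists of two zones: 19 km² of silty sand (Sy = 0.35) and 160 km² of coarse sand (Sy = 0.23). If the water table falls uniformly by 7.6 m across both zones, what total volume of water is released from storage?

A₁ = 19 km² = 1.9 × 10^7 m²; A₂ = 160 km² = 1.6 × 10^8 m²
ΔV₁ = 0.35 × 1.9 × 10^7 × 7.6 = 5.054 × 10^7 m³
ΔV₂ = 0.23 × 1.6 × 10^8 × 7.6 = 2.797 × 10^8 m³
ΔV = ΔV₁ + ΔV₂ = 3.302 × 10^8 m³

ΔV ≈ 3.3 × 10^8 m³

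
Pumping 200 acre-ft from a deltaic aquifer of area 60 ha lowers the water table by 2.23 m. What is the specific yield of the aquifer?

Sy ≈ 0.18

A = 60 ha = 6 × 10^5 m²
ΔV = 200 acre-ft = 2.467 × 10^5 m³
Sy = ΔV / (A × Δh) = 2.467 × 10^5 m³ / (6 × 10^5 m² × 2.23 m) = 0.1844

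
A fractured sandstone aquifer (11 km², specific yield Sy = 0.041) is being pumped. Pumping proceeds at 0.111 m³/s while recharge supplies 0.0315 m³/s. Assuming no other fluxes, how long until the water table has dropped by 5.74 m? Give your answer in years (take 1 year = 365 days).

A = 11 km² = 1.1 × 10^7 m²
ΔV = Sy × A × Δh = 0.041 × 1.1 × 10^7 × 5.74 = 2.589 × 10^6 m³
Net withdrawal = 0.111 − 0.0315 = 0.0795 m³/s = 6869 m³/d
t = ΔV / Q = 2.589 × 10^6 m³ / 6869 m³/d = 376.9 d
t = 376.9 d ≈ 1.033 years

t ≈ 1.03 years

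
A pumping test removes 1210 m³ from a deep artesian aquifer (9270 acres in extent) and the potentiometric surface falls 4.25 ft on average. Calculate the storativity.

S ≈ 2.5 × 10^-5

A = 9270 acres = 3.751 × 10^7 m²
Δh = 4.25 ft = 1.295 m
S = ΔV / (A × Δh) = 1210 m³ / (3.751 × 10^7 m² × 1.295 m) = 2.49 × 10^-5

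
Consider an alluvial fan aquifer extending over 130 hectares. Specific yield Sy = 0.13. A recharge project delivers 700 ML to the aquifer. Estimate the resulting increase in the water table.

A = 130 hectares = 1.3 × 10^6 m²
ΔV = 700 ML = 7 × 10^5 m³
Δh = ΔV / (Sy × A) = 7 × 10^5 m³ / (0.13 × 1.3 × 10^6 m²) = 4.142 m

Δh ≈ 4.14 m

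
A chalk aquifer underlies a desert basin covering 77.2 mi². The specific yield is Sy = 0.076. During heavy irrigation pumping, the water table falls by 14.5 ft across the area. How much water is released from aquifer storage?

A = 77.2 mi² = 1.999 × 10^8 m²
Δh = 14.5 ft = 4.42 m
ΔV = Sy × A × Δh = 0.076 × 1.999 × 10^8 m² × 4.42 m = 6.716 × 10^7 m³

ΔV ≈ 6.72 × 10^7 m³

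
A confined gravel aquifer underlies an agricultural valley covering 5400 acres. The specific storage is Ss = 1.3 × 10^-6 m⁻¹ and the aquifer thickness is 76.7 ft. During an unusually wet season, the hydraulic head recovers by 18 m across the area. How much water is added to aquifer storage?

b = 76.7 ft = 23.38 m
S = Ss × b = 1.3 × 10^-6 m⁻¹ × 23.38 m = 3.039 × 10^-5
A = 5400 acres = 2.185 × 10^7 m²
ΔV = S × A × Δh = 3.039 × 10^-5 × 2.185 × 10^7 m² × 18 m = 11950 m³

ΔV ≈ 12000 m³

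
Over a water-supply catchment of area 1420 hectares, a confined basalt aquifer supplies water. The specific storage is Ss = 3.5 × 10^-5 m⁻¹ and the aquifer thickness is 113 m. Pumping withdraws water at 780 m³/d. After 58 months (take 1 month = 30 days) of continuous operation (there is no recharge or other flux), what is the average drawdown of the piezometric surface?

Δh ≈ 24.2 m

S = Ss × b = 3.5 × 10^-5 m⁻¹ × 113 m = 3.955 × 10^-3
A = 1420 hectares = 1.42 × 10^7 m²
t = 58 months = 1740 d
ΔV = Q × t = 780 m³/d × 1740 d = 1.357 × 10^6 m³
Δh = ΔV / (S × A) = 1.357 × 10^6 / (0.003955 × 1.42 × 10^7) = 24.17 m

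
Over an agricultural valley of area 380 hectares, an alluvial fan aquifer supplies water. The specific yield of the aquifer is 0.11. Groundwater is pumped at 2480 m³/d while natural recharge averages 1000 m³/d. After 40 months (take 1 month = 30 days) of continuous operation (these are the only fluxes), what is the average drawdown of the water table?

A = 380 hectares = 3.8 × 10^6 m²
Net abstraction = 2480 − 1000 = 1480 m³/d
t = 40 months = 1200 d
ΔV = Q × t = 1480 m³/d × 1200 d = 1.776 × 10^6 m³
Δh = ΔV / (Sy × A) = 1.776 × 10^6 / (0.11 × 3.8 × 10^6) = 4.249 m

Δh ≈ 4.25 m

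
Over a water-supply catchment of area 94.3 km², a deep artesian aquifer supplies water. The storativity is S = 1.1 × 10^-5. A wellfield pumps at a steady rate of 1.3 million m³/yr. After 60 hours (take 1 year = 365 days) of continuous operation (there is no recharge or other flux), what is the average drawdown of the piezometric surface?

A = 94.3 km² = 9.43 × 10^7 m²
Q = 1.3 million m³/yr = 3562 m³/d
t = 60 hours = 2.5 d
ΔV = Q × t = 3562 m³/d × 2.5 d = 8904 m³
Δh = ΔV / (S × A) = 8904 / (1.1 × 10^-5 × 9.43 × 10^7) = 8.584 m

Δh ≈ 8.58 m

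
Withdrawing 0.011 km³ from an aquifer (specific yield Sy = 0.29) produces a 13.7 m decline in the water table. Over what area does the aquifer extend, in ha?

ΔV = 0.011 km³ = 1.1 × 10^7 m³
A = ΔV / (Sy × Δh) = 1.1 × 10^7 / (0.29 × 13.7) = 2.769 × 10^6 m²
A = 2.769 × 10^6 m² = 276.9 ha

A ≈ 277 ha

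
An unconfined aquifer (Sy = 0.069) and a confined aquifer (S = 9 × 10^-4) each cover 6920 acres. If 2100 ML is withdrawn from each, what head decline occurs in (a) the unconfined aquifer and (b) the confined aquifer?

A = 6920 acres = 2.8 × 10^7 m²
ΔV = 2100 ML = 2.1 × 10^6 m³
Unconfined: Δh_u = ΔV/(Sy·A) = 2.1 × 10^6/(0.069 × 2.8 × 10^7) = 1.087 m
Confined: Δh_c = ΔV/(S·A) = 2.1 × 10^6/(9 × 10^-4 × 2.8 × 10^7) = 83.32 m

Δh_u ≈ 1.09 m; Δh_c ≈ 83.3 m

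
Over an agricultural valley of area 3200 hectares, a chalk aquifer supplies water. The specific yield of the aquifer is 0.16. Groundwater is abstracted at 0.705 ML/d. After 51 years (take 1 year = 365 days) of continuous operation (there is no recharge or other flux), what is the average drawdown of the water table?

A = 3200 hectares = 3.2 × 10^7 m²
Q = 0.705 ML/d = 705 m³/d
t = 51 years = 18620 d
ΔV = Q × t = 705 m³/d × 18620 d = 1.312 × 10^7 m³
Δh = ΔV / (Sy × A) = 1.312 × 10^7 / (0.16 × 3.2 × 10^7) = 2.563 m

Δh ≈ 2.56 m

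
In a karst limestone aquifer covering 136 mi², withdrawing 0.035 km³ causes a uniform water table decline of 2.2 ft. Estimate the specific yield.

A = 136 mi² = 3.522 × 10^8 m²
Δh = 2.2 ft = 0.6706 m
ΔV = 0.035 km³ = 3.5 × 10^7 m³
Sy = ΔV / (A × Δh) = 3.5 × 10^7 m³ / (3.522 × 10^8 m² × 0.6706 m) = 0.1482

Sy ≈ 0.15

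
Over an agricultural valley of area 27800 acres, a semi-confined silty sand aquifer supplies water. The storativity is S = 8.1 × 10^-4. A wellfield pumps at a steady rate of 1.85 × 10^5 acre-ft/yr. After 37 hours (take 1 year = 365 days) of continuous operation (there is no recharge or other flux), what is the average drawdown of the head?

A = 27800 acres = 1.125 × 10^8 m²
Q = 1.85 × 10^5 acre-ft/yr = 6.252 × 10^5 m³/d
t = 37 hours = 1.542 d
ΔV = Q × t = 6.252 × 10^5 m³/d × 1.542 d = 9.638 × 10^5 m³
Δh = ΔV / (S × A) = 9.638 × 10^5 / (8.1 × 10^-4 × 1.125 × 10^8) = 10.58 m

Δh ≈ 10.6 m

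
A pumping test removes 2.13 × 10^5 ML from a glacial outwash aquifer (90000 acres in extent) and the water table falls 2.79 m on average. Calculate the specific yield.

Sy ≈ 0.21

A = 90000 acres = 3.642 × 10^8 m²
ΔV = 2.13 × 10^5 ML = 2.13 × 10^8 m³
Sy = ΔV / (A × Δh) = 2.13 × 10^8 m³ / (3.642 × 10^8 m² × 2.79 m) = 0.2096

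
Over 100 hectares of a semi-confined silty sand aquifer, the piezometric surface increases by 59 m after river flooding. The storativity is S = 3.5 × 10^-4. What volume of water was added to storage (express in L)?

A = 100 hectares = 1 × 10^6 m²
ΔV = S × A × Δh = 3.5 × 10^-4 × 1 × 10^6 m² × 59 m = 20650 m³
ΔV = 20650 m³ = 2.065 × 10^7 L

ΔV ≈ 2.06 × 10^7 L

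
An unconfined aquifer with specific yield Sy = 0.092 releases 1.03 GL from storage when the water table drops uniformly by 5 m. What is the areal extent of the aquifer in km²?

ΔV = 1.03 GL = 1.03 × 10^6 m³
A = ΔV / (Sy × Δh) = 1.03 × 10^6 / (0.092 × 5) = 2.239 × 10^6 m²
A = 2.239 × 10^6 m² = 2.239 km²

A ≈ 2.24 km²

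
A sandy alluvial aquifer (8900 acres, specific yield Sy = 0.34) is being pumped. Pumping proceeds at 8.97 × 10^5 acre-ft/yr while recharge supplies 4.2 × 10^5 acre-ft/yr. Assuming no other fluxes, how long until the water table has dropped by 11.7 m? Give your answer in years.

A = 8900 acres = 3.602 × 10^7 m²
ΔV = Sy × A × Δh = 0.34 × 3.602 × 10^7 × 11.7 = 1.433 × 10^8 m³
Net withdrawal = 8.97 × 10^5 − 4.2 × 10^5 = 4.77 × 10^5 acre-ft/yr = 1.612 × 10^6 m³/d
t = ΔV / Q = 1.433 × 10^8 m³ / 1.612 × 10^6 m³/d = 88.88 d
t = 88.88 d ≈ 0.2435 years

t ≈ 0.244 years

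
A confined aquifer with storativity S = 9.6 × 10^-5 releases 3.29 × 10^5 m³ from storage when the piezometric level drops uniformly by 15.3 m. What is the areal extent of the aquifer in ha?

A = ΔV / (S × Δh) = 3.29 × 10^5 / (9.6 × 10^-5 × 15.3) = 2.24 × 10^8 m²
A = 2.24 × 10^8 m² = 22400 ha

A ≈ 22400 ha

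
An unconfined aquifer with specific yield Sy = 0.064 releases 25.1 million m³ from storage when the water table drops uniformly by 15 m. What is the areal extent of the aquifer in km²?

A ≈ 26.1 km²

ΔV = 25.1 million m³ = 2.51 × 10^7 m³
A = ΔV / (Sy × Δh) = 2.51 × 10^7 / (0.064 × 15) = 2.615 × 10^7 m²
A = 2.615 × 10^7 m² = 26.15 km²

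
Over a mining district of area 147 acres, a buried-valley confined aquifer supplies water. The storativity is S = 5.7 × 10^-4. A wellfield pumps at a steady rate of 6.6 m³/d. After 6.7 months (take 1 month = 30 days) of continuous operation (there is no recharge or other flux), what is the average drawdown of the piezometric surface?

Δh ≈ 3.91 m

A = 147 acres = 5.949 × 10^5 m²
t = 6.7 months = 201 d
ΔV = Q × t = 6.6 m³/d × 201 d = 1327 m³
Δh = ΔV / (S × A) = 1327 / (5.7 × 10^-4 × 5.949 × 10^5) = 3.912 m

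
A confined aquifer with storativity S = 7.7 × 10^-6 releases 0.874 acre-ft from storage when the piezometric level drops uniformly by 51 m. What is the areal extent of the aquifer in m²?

A ≈ 2.75 × 10^6 m²

ΔV = 0.874 acre-ft = 1078 m³
A = ΔV / (S × Δh) = 1078 / (7.7 × 10^-6 × 51) = 2.745 × 10^6 m²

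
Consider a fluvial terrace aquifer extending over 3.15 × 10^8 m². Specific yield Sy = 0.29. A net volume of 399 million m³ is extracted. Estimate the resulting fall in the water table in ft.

ΔV = 399 million m³ = 3.99 × 10^8 m³
Δh = ΔV / (Sy × A) = 3.99 × 10^8 m³ / (0.29 × 3.15 × 10^8 m²) = 4.368 m
Δh = 4.368 m = 14.33 ft

Δh ≈ 14.3 ft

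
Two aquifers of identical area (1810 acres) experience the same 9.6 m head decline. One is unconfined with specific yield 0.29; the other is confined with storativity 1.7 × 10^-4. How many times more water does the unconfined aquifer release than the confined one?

A = 1810 acres = 7.325 × 10^6 m²
Unconfined: ΔV_u = Sy × A × Δh = 0.29 × 7.325 × 10^6 × 9.6 = 2.039 × 10^7 m³
Confined: ΔV_c = S × A × Δh = 1.7 × 10^-4 × 7.325 × 10^6 × 9.6 = 11950 m³
Ratio = ΔV_u / ΔV_c = Sy / S = 0.29 / 1.7 × 10^-4 = 1706

ΔV_u / ΔV_c ≈ 1710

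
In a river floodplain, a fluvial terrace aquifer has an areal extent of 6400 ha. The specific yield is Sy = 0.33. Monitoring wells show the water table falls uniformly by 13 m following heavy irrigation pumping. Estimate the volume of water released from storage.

A = 6400 ha = 6.4 × 10^7 m²
ΔV = Sy × A × Δh = 0.33 × 6.4 × 10^7 m² × 13 m = 2.746 × 10^8 m³

ΔV ≈ 2.75 × 10^8 m³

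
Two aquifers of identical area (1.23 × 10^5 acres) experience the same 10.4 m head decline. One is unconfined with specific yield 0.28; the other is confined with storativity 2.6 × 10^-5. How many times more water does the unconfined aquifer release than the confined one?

A = 1.23 × 10^5 acres = 4.978 × 10^8 m²
Unconfined: ΔV_u = Sy × A × Δh = 0.28 × 4.978 × 10^8 × 10.4 = 1.449 × 10^9 m³
Confined: ΔV_c = S × A × Δh = 2.6 × 10^-5 × 4.978 × 10^8 × 10.4 = 1.346 × 10^5 m³
Ratio = ΔV_u / ΔV_c = Sy / S = 0.28 / 2.6 × 10^-5 = 10770

ΔV_u / ΔV_c ≈ 10800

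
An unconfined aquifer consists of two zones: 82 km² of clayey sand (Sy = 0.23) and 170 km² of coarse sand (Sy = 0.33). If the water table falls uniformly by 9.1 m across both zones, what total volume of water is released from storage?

A₁ = 82 km² = 8.2 × 10^7 m²; A₂ = 170 km² = 1.7 × 10^8 m²
ΔV₁ = 0.23 × 8.2 × 10^7 × 9.1 = 1.716 × 10^8 m³
ΔV₂ = 0.33 × 1.7 × 10^8 × 9.1 = 5.105 × 10^8 m³
ΔV = ΔV₁ + ΔV₂ = 6.821 × 10^8 m³

ΔV ≈ 6.82 × 10^8 m³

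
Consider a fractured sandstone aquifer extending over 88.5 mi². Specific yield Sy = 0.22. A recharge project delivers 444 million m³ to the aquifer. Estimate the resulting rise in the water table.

A = 88.5 mi² = 2.292 × 10^8 m²
ΔV = 444 million m³ = 4.44 × 10^8 m³
Δh = ΔV / (Sy × A) = 4.44 × 10^8 m³ / (0.22 × 2.292 × 10^8 m²) = 8.805 m

Δh ≈ 8.8 m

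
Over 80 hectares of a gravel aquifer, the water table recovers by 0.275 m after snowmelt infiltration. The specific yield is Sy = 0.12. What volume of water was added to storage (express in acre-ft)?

ΔV ≈ 21.4 acre-ft

A = 80 hectares = 8 × 10^5 m²
ΔV = Sy × A × Δh = 0.12 × 8 × 10^5 m² × 0.275 m = 26400 m³
ΔV = 26400 m³ = 21.4 acre-ft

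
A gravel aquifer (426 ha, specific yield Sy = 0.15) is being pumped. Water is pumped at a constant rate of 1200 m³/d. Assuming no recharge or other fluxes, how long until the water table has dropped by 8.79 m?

t ≈ 4680 days

A = 426 ha = 4.26 × 10^6 m²
ΔV = Sy × A × Δh = 0.15 × 4.26 × 10^6 × 8.79 = 5.617 × 10^6 m³
t = ΔV / Q = 5.617 × 10^6 m³ / 1200 m³/d = 4681 d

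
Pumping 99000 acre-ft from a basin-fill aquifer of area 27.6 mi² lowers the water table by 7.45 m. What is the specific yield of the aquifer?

A = 27.6 mi² = 7.148 × 10^7 m²
ΔV = 99000 acre-ft = 1.221 × 10^8 m³
Sy = ΔV / (A × Δh) = 1.221 × 10^8 m³ / (7.148 × 10^7 m² × 7.45 m) = 0.2293

Sy ≈ 0.23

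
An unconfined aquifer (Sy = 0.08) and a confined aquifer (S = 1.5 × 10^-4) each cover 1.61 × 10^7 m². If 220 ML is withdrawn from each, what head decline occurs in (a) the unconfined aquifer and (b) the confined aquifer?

Δh_u ≈ 0.171 m; Δh_c ≈ 91.1 m

ΔV = 220 ML = 2.2 × 10^5 m³
Unconfined: Δh_u = ΔV/(Sy·A) = 2.2 × 10^5/(0.08 × 1.61 × 10^7) = 0.1708 m
Confined: Δh_c = ΔV/(S·A) = 2.2 × 10^5/(1.5 × 10^-4 × 1.61 × 10^7) = 91.1 m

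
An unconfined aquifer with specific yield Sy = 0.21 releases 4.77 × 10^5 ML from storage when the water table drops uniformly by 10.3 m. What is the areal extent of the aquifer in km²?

A ≈ 221 km²

ΔV = 4.77 × 10^5 ML = 4.77 × 10^8 m³
A = ΔV / (Sy × Δh) = 4.77 × 10^8 / (0.21 × 10.3) = 2.205 × 10^8 m²
A = 2.205 × 10^8 m² = 220.5 km²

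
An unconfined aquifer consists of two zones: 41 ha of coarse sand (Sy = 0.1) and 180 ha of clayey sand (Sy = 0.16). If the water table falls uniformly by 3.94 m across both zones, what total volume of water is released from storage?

ΔV ≈ 1.3 × 10^6 m³

A₁ = 41 ha = 4.1 × 10^5 m²; A₂ = 180 ha = 1.8 × 10^6 m²
ΔV₁ = 0.1 × 4.1 × 10^5 × 3.94 = 1.615 × 10^5 m³
ΔV₂ = 0.16 × 1.8 × 10^6 × 3.94 = 1.135 × 10^6 m³
ΔV = ΔV₁ + ΔV₂ = 1.296 × 10^6 m³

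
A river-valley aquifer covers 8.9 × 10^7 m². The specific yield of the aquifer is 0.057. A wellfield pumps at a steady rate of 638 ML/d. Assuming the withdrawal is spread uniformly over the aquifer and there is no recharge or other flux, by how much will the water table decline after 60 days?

Δh ≈ 7.55 m

Q = 638 ML/d = 6.38 × 10^5 m³/d
ΔV = Q × t = 6.38 × 10^5 m³/d × 60 d = 3.828 × 10^7 m³
Δh = ΔV / (Sy × A) = 3.828 × 10^7 / (0.057 × 8.9 × 10^7) = 7.546 m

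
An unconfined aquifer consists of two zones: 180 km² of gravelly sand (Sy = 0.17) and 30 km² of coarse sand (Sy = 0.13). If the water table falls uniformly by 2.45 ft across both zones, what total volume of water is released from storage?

A₁ = 180 km² = 1.8 × 10^8 m²; A₂ = 30 km² = 3 × 10^7 m²
Δh = 2.45 ft = 0.7468 m
ΔV₁ = 0.17 × 1.8 × 10^8 × 0.7468 = 2.285 × 10^7 m³
ΔV₂ = 0.13 × 3 × 10^7 × 0.7468 = 2.912 × 10^6 m³
ΔV = ΔV₁ + ΔV₂ = 2.576 × 10^7 m³

ΔV ≈ 2.58 × 10^7 m³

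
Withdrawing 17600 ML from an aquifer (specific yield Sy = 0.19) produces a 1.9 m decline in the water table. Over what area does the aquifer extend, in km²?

A ≈ 48.8 km²

ΔV = 17600 ML = 1.76 × 10^7 m³
A = ΔV / (Sy × Δh) = 1.76 × 10^7 / (0.19 × 1.9) = 4.875 × 10^7 m²
A = 4.875 × 10^7 m² = 48.75 km²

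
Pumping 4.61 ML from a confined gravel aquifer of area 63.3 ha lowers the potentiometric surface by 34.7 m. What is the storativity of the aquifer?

A = 63.3 ha = 6.33 × 10^5 m²
ΔV = 4.61 ML = 4610 m³
S = ΔV / (A × Δh) = 4610 m³ / (6.33 × 10^5 m² × 34.7 m) = 2.099 × 10^-4

S ≈ 2.1 × 10^-4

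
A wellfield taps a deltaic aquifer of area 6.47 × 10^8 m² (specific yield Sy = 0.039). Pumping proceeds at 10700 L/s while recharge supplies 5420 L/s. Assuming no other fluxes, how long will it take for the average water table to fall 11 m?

t ≈ 608 days

ΔV = Sy × A × Δh = 0.039 × 6.47 × 10^8 × 11 = 2.776 × 10^8 m³
Net withdrawal = 10700 − 5420 = 5280 L/s = 4.562 × 10^5 m³/d
t = ΔV / Q = 2.776 × 10^8 m³ / 4.562 × 10^5 m³/d = 608.4 d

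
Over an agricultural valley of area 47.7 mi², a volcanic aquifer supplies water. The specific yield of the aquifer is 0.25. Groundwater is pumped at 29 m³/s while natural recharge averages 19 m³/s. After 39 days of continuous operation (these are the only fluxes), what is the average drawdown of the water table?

A = 47.7 mi² = 1.235 × 10^8 m²
Net abstraction = 29 − 19 = 10 m³/s
Q_net = 10 m³/s = 8.64 × 10^5 m³/d
ΔV = Q × t = 8.64 × 10^5 m³/d × 39 d = 3.37 × 10^7 m³
Δh = ΔV / (Sy × A) = 3.37 × 10^7 / (0.25 × 1.235 × 10^8) = 1.091 m

Δh ≈ 1.09 m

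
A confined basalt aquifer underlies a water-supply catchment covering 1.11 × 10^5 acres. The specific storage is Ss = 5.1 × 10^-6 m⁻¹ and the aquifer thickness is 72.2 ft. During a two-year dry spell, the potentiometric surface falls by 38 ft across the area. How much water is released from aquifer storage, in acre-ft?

ΔV ≈ 473 acre-ft

b = 72.2 ft = 22.01 m
S = Ss × b = 5.1 × 10^-6 m⁻¹ × 22.01 m = 1.122 × 10^-4
A = 1.11 × 10^5 acres = 4.492 × 10^8 m²
Δh = 38 ft = 11.58 m
ΔV = S × A × Δh = 1.122 × 10^-4 × 4.492 × 10^8 m² × 11.58 m = 5.839 × 10^5 m³
ΔV = 5.839 × 10^5 m³ = 473.4 acre-ft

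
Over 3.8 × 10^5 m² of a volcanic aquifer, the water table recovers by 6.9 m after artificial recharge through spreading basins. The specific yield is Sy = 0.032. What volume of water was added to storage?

ΔV = Sy × A × Δh = 0.032 × 3.8 × 10^5 m² × 6.9 m = 83900 m³

ΔV ≈ 83900 m³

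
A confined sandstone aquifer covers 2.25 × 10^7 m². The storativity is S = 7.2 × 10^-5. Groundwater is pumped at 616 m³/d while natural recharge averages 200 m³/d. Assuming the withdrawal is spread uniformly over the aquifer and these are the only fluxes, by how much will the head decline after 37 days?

Net abstraction = 616 − 200 = 416 m³/d
ΔV = Q × t = 416 m³/d × 37 d = 15390 m³
Δh = ΔV / (S × A) = 15390 / (7.2 × 10^-5 × 2.25 × 10^7) = 9.501 m

Δh ≈ 9.5 m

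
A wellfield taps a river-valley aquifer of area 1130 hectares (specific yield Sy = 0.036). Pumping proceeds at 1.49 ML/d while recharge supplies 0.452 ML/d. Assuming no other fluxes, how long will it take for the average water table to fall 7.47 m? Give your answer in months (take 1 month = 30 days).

A = 1130 hectares = 1.13 × 10^7 m²
ΔV = Sy × A × Δh = 0.036 × 1.13 × 10^7 × 7.47 = 3.039 × 10^6 m³
Net withdrawal = 1.49 − 0.452 = 1.038 ML/d = 1038 m³/d
t = ΔV / Q = 3.039 × 10^6 m³ / 1038 m³/d = 2928 d
t = 2928 d ≈ 97.58 months

t ≈ 97.6 months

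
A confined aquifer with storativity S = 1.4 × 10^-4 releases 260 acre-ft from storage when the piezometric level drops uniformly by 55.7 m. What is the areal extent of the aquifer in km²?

A ≈ 41.1 km²

ΔV = 260 acre-ft = 3.207 × 10^5 m³
A = ΔV / (S × Δh) = 3.207 × 10^5 / (1.4 × 10^-4 × 55.7) = 4.113 × 10^7 m²
A = 4.113 × 10^7 m² = 41.13 km²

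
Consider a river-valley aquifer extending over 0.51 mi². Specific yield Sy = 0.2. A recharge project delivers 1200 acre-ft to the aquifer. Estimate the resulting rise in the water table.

Δh ≈ 5.6 m

A = 0.51 mi² = 1.321 × 10^6 m²
ΔV = 1200 acre-ft = 1.48 × 10^6 m³
Δh = ΔV / (Sy × A) = 1.48 × 10^6 m³ / (0.2 × 1.321 × 10^6 m²) = 5.603 m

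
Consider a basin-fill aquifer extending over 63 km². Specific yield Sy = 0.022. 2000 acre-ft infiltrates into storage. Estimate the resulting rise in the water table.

Δh ≈ 1.78 m

A = 63 km² = 6.3 × 10^7 m²
ΔV = 2000 acre-ft = 2.467 × 10^6 m³
Δh = ΔV / (Sy × A) = 2.467 × 10^6 m³ / (0.022 × 6.3 × 10^7 m²) = 1.78 m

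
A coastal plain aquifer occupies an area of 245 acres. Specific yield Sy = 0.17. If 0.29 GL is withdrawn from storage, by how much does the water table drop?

Δh ≈ 1.72 m

A = 245 acres = 9.915 × 10^5 m²
ΔV = 0.29 GL = 2.9 × 10^5 m³
Δh = ΔV / (Sy × A) = 2.9 × 10^5 m³ / (0.17 × 9.915 × 10^5 m²) = 1.721 m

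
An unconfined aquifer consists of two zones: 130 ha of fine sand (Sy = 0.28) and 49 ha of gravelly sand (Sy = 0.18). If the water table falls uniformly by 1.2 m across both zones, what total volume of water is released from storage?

ΔV ≈ 5.43 × 10^5 m³

A₁ = 130 ha = 1.3 × 10^6 m²; A₂ = 49 ha = 4.9 × 10^5 m²
ΔV₁ = 0.28 × 1.3 × 10^6 × 1.2 = 4.368 × 10^5 m³
ΔV₂ = 0.18 × 4.9 × 10^5 × 1.2 = 1.058 × 10^5 m³
ΔV = ΔV₁ + ΔV₂ = 5.426 × 10^5 m³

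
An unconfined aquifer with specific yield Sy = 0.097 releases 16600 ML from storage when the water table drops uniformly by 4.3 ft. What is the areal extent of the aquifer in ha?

Δh = 4.3 ft = 1.311 m
ΔV = 16600 ML = 1.66 × 10^7 m³
A = ΔV / (Sy × Δh) = 1.66 × 10^7 / (0.097 × 1.311) = 1.306 × 10^8 m²
A = 1.306 × 10^8 m² = 13060 ha

A ≈ 13100 ha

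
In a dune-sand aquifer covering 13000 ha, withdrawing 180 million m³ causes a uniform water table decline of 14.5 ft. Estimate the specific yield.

Sy ≈ 0.31

A = 13000 ha = 1.3 × 10^8 m²
Δh = 14.5 ft = 4.42 m
ΔV = 180 million m³ = 1.8 × 10^8 m³
Sy = ΔV / (A × Δh) = 1.8 × 10^8 m³ / (1.3 × 10^8 m² × 4.42 m) = 0.3133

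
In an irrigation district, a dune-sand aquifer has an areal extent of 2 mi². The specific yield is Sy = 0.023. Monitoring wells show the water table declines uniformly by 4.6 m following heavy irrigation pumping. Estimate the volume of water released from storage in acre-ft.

A = 2 mi² = 5.18 × 10^6 m²
ΔV = Sy × A × Δh = 0.023 × 5.18 × 10^6 m² × 4.6 m = 5.48 × 10^5 m³
ΔV = 5.48 × 10^5 m³ = 444.3 acre-ft

ΔV ≈ 444 acre-ft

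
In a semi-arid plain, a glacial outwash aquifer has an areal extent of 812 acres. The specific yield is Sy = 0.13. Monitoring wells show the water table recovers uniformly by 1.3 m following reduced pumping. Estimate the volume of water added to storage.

A = 812 acres = 3.286 × 10^6 m²
ΔV = Sy × A × Δh = 0.13 × 3.286 × 10^6 m² × 1.3 m = 5.553 × 10^5 m³

ΔV ≈ 5.55 × 10^5 m³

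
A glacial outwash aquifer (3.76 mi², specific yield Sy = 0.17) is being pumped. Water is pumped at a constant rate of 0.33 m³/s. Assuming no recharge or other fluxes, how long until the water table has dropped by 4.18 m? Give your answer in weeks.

t ≈ 34.7 weeks

A = 3.76 mi² = 9.738 × 10^6 m²
ΔV = Sy × A × Δh = 0.17 × 9.738 × 10^6 × 4.18 = 6.92 × 10^6 m³
Q = 0.33 m³/s = 28510 m³/d
t = ΔV / Q = 6.92 × 10^6 m³ / 28510 m³/d = 242.7 d
t = 242.7 d ≈ 34.67 weeks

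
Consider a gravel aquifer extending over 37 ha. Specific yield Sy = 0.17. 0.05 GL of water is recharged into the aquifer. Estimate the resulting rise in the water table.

A = 37 ha = 3.7 × 10^5 m²
ΔV = 0.05 GL = 50000 m³
Δh = ΔV / (Sy × A) = 50000 m³ / (0.17 × 3.7 × 10^5 m²) = 0.7949 m

Δh ≈ 0.795 m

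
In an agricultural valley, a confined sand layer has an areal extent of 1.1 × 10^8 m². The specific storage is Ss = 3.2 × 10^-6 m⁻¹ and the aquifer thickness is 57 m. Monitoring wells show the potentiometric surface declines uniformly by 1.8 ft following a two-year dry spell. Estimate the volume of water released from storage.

S = Ss × b = 3.2 × 10^-6 m⁻¹ × 57 m = 1.824 × 10^-4
Δh = 1.8 ft = 0.5486 m
ΔV = S × A × Δh = 1.824 × 10^-4 × 1.1 × 10^8 m² × 0.5486 m = 11010 m³

ΔV ≈ 11000 m³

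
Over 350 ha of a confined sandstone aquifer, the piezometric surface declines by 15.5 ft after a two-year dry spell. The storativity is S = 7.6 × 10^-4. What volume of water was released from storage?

ΔV ≈ 12600 m³

A = 350 ha = 3.5 × 10^6 m²
Δh = 15.5 ft = 4.724 m
ΔV = S × A × Δh = 7.6 × 10^-4 × 3.5 × 10^6 m² × 4.724 m = 12570 m³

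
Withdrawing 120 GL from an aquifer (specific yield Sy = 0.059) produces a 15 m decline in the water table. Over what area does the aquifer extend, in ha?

ΔV = 120 GL = 1.2 × 10^8 m³
A = ΔV / (Sy × Δh) = 1.2 × 10^8 / (0.059 × 15) = 1.356 × 10^8 m²
A = 1.356 × 10^8 m² = 13560 ha

A ≈ 13600 ha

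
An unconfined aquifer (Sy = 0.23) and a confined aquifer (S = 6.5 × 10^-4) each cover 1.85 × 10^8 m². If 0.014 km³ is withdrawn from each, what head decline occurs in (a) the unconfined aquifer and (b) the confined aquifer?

Δh_u ≈ 0.329 m; Δh_c ≈ 116 m

ΔV = 0.014 km³ = 1.4 × 10^7 m³
Unconfined: Δh_u = ΔV/(Sy·A) = 1.4 × 10^7/(0.23 × 1.85 × 10^8) = 0.329 m
Confined: Δh_c = ΔV/(S·A) = 1.4 × 10^7/(6.5 × 10^-4 × 1.85 × 10^8) = 116.4 m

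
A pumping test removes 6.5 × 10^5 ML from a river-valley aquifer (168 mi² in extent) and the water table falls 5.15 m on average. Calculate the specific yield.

A = 168 mi² = 4.351 × 10^8 m²
ΔV = 6.5 × 10^5 ML = 6.5 × 10^8 m³
Sy = ΔV / (A × Δh) = 6.5 × 10^8 m³ / (4.351 × 10^8 m² × 5.15 m) = 0.2901

Sy ≈ 0.29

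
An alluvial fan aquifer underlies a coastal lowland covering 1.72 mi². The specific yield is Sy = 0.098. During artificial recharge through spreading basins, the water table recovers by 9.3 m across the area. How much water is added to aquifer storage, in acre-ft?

A = 1.72 mi² = 4.455 × 10^6 m²
ΔV = Sy × A × Δh = 0.098 × 4.455 × 10^6 m² × 9.3 m = 4.06 × 10^6 m³
ΔV = 4.06 × 10^6 m³ = 3292 acre-ft

ΔV ≈ 3290 acre-ft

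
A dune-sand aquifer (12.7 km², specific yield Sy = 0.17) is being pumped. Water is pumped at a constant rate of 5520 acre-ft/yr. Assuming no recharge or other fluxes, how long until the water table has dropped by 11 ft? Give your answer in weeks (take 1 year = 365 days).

A = 12.7 km² = 1.27 × 10^7 m²
Δh = 11 ft = 3.353 m
ΔV = Sy × A × Δh = 0.17 × 1.27 × 10^7 × 3.353 = 7.239 × 10^6 m³
Q = 5520 acre-ft/yr = 18650 m³/d
t = ΔV / Q = 7.239 × 10^6 m³ / 18650 m³/d = 388 d
t = 388 d ≈ 55.43 weeks

t ≈ 55.4 weeks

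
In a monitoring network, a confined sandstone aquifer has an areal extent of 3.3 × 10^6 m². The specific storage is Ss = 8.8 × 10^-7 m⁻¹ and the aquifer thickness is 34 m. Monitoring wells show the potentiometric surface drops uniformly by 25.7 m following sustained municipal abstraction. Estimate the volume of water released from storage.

ΔV ≈ 2540 m³

S = Ss × b = 8.8 × 10^-7 m⁻¹ × 34 m = 2.992 × 10^-5
ΔV = S × A × Δh = 2.992 × 10^-5 × 3.3 × 10^6 m² × 25.7 m = 2538 m³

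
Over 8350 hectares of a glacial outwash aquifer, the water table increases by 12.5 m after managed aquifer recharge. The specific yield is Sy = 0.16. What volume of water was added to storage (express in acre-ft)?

A = 8350 hectares = 8.35 × 10^7 m²
ΔV = Sy × A × Δh = 0.16 × 8.35 × 10^7 m² × 12.5 m = 1.67 × 10^8 m³
ΔV = 1.67 × 10^8 m³ = 1.354 × 10^5 acre-ft

ΔV ≈ 1.35 × 10^5 acre-ft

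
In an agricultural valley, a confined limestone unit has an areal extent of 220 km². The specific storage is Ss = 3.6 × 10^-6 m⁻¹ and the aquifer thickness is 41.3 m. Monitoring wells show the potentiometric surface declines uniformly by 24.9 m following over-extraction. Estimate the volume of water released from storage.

ΔV ≈ 8.14 × 10^5 m³

S = Ss × b = 3.6 × 10^-6 m⁻¹ × 41.3 m = 1.487 × 10^-4
A = 220 km² = 2.2 × 10^8 m²
ΔV = S × A × Δh = 1.487 × 10^-4 × 2.2 × 10^8 m² × 24.9 m = 8.145 × 10^5 m³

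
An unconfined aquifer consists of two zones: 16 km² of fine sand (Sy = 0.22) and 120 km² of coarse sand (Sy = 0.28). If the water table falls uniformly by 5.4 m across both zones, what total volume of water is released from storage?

ΔV ≈ 2 × 10^8 m³

A₁ = 16 km² = 1.6 × 10^7 m²; A₂ = 120 km² = 1.2 × 10^8 m²
ΔV₁ = 0.22 × 1.6 × 10^7 × 5.4 = 1.901 × 10^7 m³
ΔV₂ = 0.28 × 1.2 × 10^8 × 5.4 = 1.814 × 10^8 m³
ΔV = ΔV₁ + ΔV₂ = 2.004 × 10^8 m³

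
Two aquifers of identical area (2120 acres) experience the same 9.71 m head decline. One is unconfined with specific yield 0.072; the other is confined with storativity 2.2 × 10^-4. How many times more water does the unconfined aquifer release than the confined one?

A = 2120 acres = 8.579 × 10^6 m²
Unconfined: ΔV_u = Sy × A × Δh = 0.072 × 8.579 × 10^6 × 9.71 = 5.998 × 10^6 m³
Confined: ΔV_c = S × A × Δh = 2.2 × 10^-4 × 8.579 × 10^6 × 9.71 = 18330 m³
Ratio = ΔV_u / ΔV_c = Sy / S = 0.072 / 2.2 × 10^-4 = 327.3

ΔV_u / ΔV_c ≈ 327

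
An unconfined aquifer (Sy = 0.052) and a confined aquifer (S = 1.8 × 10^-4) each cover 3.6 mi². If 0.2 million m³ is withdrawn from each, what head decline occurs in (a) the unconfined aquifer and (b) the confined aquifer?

Δh_u ≈ 0.413 m; Δh_c ≈ 119 m

A = 3.6 mi² = 9.324 × 10^6 m²
ΔV = 0.2 million m³ = 2 × 10^5 m³
Unconfined: Δh_u = ΔV/(Sy·A) = 2 × 10^5/(0.052 × 9.324 × 10^6) = 0.4125 m
Confined: Δh_c = ΔV/(S·A) = 2 × 10^5/(1.8 × 10^-4 × 9.324 × 10^6) = 119.2 m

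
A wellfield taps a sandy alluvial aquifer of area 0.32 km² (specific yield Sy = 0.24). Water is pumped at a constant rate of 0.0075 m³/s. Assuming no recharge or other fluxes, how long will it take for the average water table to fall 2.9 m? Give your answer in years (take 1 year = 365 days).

A = 0.32 km² = 3.2 × 10^5 m²
ΔV = Sy × A × Δh = 0.24 × 3.2 × 10^5 × 2.9 = 2.227 × 10^5 m³
Q = 0.0075 m³/s = 648 m³/d
t = ΔV / Q = 2.227 × 10^5 m³ / 648 m³/d = 343.7 d
t = 343.7 d ≈ 0.9417 years

t ≈ 0.942 years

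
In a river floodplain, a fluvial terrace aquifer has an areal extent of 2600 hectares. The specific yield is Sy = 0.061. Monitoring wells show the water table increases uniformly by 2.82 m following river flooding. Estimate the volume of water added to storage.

A = 2600 hectares = 2.6 × 10^7 m²
ΔV = Sy × A × Δh = 0.061 × 2.6 × 10^7 m² × 2.82 m = 4.473 × 10^6 m³

ΔV ≈ 4.47 × 10^6 m³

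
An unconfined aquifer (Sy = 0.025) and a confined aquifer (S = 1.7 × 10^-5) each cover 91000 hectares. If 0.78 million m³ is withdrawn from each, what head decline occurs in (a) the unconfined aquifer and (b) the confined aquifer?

Δh_u ≈ 0.0343 m; Δh_c ≈ 50.4 m

A = 91000 hectares = 9.1 × 10^8 m²
ΔV = 0.78 million m³ = 7.8 × 10^5 m³
Unconfined: Δh_u = ΔV/(Sy·A) = 7.8 × 10^5/(0.025 × 9.1 × 10^8) = 0.03429 m
Confined: Δh_c = ΔV/(S·A) = 7.8 × 10^5/(1.7 × 10^-5 × 9.1 × 10^8) = 50.42 m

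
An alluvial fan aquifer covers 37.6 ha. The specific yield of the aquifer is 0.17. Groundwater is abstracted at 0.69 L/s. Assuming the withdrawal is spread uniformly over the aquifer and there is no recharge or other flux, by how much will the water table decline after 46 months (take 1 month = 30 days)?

Δh ≈ 1.29 m

A = 37.6 ha = 3.76 × 10^5 m²
Q = 0.69 L/s = 59.62 m³/d
t = 46 months = 1380 d
ΔV = Q × t = 59.62 m³/d × 1380 d = 82270 m³
Δh = ΔV / (Sy × A) = 82270 / (0.17 × 3.76 × 10^5) = 1.287 m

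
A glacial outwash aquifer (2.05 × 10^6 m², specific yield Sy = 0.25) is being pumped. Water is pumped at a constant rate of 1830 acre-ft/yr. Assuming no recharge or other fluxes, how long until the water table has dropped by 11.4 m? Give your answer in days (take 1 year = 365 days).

t ≈ 945 days

ΔV = Sy × A × Δh = 0.25 × 2.05 × 10^6 × 11.4 = 5.843 × 10^6 m³
Q = 1830 acre-ft/yr = 6184 m³/d
t = ΔV / Q = 5.843 × 10^6 m³ / 6184 m³/d = 944.7 d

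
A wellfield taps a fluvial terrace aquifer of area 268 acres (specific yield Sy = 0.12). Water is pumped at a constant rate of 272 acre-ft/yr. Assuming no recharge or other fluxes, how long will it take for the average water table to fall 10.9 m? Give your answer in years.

t ≈ 4.23 years

A = 268 acres = 1.085 × 10^6 m²
ΔV = Sy × A × Δh = 0.12 × 1.085 × 10^6 × 10.9 = 1.419 × 10^6 m³
Q = 272 acre-ft/yr = 919.2 m³/d
t = ΔV / Q = 1.419 × 10^6 m³ / 919.2 m³/d = 1543 d
t = 1543 d ≈ 4.228 years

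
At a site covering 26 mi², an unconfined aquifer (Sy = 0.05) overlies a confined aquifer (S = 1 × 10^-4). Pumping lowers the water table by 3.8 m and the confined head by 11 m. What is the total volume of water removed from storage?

A = 26 mi² = 6.734 × 10^7 m²
Unconfined: ΔV_u = Sy × A × Δh_u = 0.05 × 6.734 × 10^7 × 3.8 = 1.279 × 10^7 m³
Confined: ΔV_c = S × A × Δh_c = 1 × 10^-4 × 6.734 × 10^7 × 11 = 74070 m³
Total ΔV = 1.279 × 10^7 + 74070 = 1.287 × 10^7 m³

ΔV ≈ 1.29 × 10^7 m³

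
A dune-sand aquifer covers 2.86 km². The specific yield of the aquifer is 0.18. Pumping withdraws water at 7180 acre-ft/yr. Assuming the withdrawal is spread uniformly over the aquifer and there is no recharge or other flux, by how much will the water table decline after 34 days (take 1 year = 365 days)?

Δh ≈ 1.6 m

A = 2.86 km² = 2.86 × 10^6 m²
Q = 7180 acre-ft/yr = 24260 m³/d
ΔV = Q × t = 24260 m³/d × 34 d = 8.25 × 10^5 m³
Δh = ΔV / (Sy × A) = 8.25 × 10^5 / (0.18 × 2.86 × 10^6) = 1.603 m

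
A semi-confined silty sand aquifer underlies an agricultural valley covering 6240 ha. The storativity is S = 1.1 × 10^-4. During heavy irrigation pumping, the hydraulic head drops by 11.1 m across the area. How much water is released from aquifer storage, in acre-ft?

A = 6240 ha = 6.24 × 10^7 m²
ΔV = S × A × Δh = 1.1 × 10^-4 × 6.24 × 10^7 m² × 11.1 m = 76190 m³
ΔV = 76190 m³ = 61.77 acre-ft

ΔV ≈ 61.8 acre-ft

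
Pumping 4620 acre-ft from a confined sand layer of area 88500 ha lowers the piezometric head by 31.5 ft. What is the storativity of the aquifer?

A = 88500 ha = 8.85 × 10^8 m²
Δh = 31.5 ft = 9.601 m
ΔV = 4620 acre-ft = 5.699 × 10^6 m³
S = ΔV / (A × Δh) = 5.699 × 10^6 m³ / (8.85 × 10^8 m² × 9.601 m) = 6.707 × 10^-4

S ≈ 6.7 × 10^-4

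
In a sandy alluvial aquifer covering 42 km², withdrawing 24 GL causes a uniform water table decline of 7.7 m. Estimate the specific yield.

A = 42 km² = 4.2 × 10^7 m²
ΔV = 24 GL = 2.4 × 10^7 m³
Sy = ΔV / (A × Δh) = 2.4 × 10^7 m³ / (4.2 × 10^7 m² × 7.7 m) = 0.07421

Sy ≈ 0.074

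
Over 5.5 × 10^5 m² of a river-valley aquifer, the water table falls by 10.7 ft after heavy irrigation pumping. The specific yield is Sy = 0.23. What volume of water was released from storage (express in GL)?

ΔV ≈ 0.413 GL

Δh = 10.7 ft = 3.261 m
ΔV = Sy × A × Δh = 0.23 × 5.5 × 10^5 m² × 3.261 m = 4.126 × 10^5 m³
ΔV = 4.126 × 10^5 m³ = 0.4126 GL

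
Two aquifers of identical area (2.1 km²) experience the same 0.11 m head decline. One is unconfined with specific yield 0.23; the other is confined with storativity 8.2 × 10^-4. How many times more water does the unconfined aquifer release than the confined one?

ΔV_u / ΔV_c ≈ 280

A = 2.1 km² = 2.1 × 10^6 m²
Unconfined: ΔV_u = Sy × A × Δh = 0.23 × 2.1 × 10^6 × 0.11 = 53130 m³
Confined: ΔV_c = S × A × Δh = 8.2 × 10^-4 × 2.1 × 10^6 × 0.11 = 189.4 m³
Ratio = ΔV_u / ΔV_c = Sy / S = 0.23 / 8.2 × 10^-4 = 280.5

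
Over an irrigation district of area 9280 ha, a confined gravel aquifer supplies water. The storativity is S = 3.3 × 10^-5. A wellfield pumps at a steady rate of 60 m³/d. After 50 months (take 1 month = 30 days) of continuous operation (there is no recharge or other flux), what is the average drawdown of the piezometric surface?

Δh ≈ 29.4 m

A = 9280 ha = 9.28 × 10^7 m²
t = 50 months = 1500 d
ΔV = Q × t = 60 m³/d × 1500 d = 90000 m³
Δh = ΔV / (S × A) = 90000 / (3.3 × 10^-5 × 9.28 × 10^7) = 29.39 m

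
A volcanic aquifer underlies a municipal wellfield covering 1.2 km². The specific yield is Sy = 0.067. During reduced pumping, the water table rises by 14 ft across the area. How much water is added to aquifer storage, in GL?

A = 1.2 km² = 1.2 × 10^6 m²
Δh = 14 ft = 4.267 m
ΔV = Sy × A × Δh = 0.067 × 1.2 × 10^6 m² × 4.267 m = 3.431 × 10^5 m³
ΔV = 3.431 × 10^5 m³ = 0.3431 GL

ΔV ≈ 0.343 GL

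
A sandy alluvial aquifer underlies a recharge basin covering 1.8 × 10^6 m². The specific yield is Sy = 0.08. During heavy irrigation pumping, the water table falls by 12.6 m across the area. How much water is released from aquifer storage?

ΔV = Sy × A × Δh = 0.08 × 1.8 × 10^6 m² × 12.6 m = 1.814 × 10^6 m³

ΔV ≈ 1.81 × 10^6 m³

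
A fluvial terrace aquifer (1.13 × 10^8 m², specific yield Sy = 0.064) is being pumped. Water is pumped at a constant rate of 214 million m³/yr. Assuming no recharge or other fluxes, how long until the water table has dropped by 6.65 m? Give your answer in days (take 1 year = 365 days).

t ≈ 82 days

ΔV = Sy × A × Δh = 0.064 × 1.13 × 10^8 × 6.65 = 4.809 × 10^7 m³
Q = 214 million m³/yr = 5.863 × 10^5 m³/d
t = ΔV / Q = 4.809 × 10^7 m³ / 5.863 × 10^5 m³/d = 82.03 d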